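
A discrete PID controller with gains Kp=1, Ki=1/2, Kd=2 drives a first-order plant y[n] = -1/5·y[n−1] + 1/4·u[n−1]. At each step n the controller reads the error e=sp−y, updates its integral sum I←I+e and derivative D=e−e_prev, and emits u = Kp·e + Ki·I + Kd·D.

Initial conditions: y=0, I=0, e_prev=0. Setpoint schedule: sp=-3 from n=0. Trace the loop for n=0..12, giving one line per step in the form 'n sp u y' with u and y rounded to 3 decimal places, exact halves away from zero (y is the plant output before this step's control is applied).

0 -3 -10.500 0.000
1 -3 3.188 -2.625
2 -3 -16.064 1.322
3 -3 9.277 -4.280
4 -3 -27.382 3.175
5 -3 21.737 -7.481
6 -3 -47.773 6.930
7 -3 46.993 -13.329
8 -3 -85.464 14.414
9 -3 96.636 -24.249
10 -3 -156.467 29.009
11 -3 192.789 -44.918
12 -3 -291.454 57.181

(exact arithmetic carried between steps; '≈' marks a value shown rounded to 6 d.p. or computed from one; I and e_prev carry over from the previous line; the table rounds u and y to 3 d.p., halves away from zero)
n=0: y=0, sp=-3, e=sp−y=-3; I=-3, D=e−e_prev=-3; u=1·(-3)+1/2·(-3)+2·(-3)=-10.5; next y=-1/5·0+1/4·(-10.5)=-2.625
n=1: y=-2.625, sp=-3, e=sp−y=-0.375; I=-3.375, D=e−e_prev=2.625; u=1·(-0.375)+1/2·(-3.375)+2·2.625=3.1875; next y=-1/5·(-2.625)+1/4·3.1875=1.321875
n=2: y=1.321875, sp=-3, e=sp−y=-4.321875; I=-7.696875, D=e−e_prev=-3.946875; u=1·(-4.321875)+1/2·(-7.696875)+2·(-3.946875)≈-16.064063; next y=-1/5·1.321875+1/4·(-16.064063)≈-4.280391
n=3: y≈-4.280391, sp=-3, e=sp−y≈1.280391; I≈-6.416484, D=e−e_prev≈5.602266; u=1·1.280391+1/2·(-6.416484)+2·5.602266≈9.276680; next y=-1/5·(-4.280391)+1/4·9.276680≈3.175248
n=4: y≈3.175248, sp=-3, e=sp−y≈-6.175248; I≈-12.591732, D=e−e_prev≈-7.455639; u=1·(-6.175248)+1/2·(-12.591732)+2·(-7.455639)≈-27.382392; next y=-1/5·3.175248+1/4·(-27.382392)≈-7.480648
n=5: y≈-7.480648, sp=-3, e=sp−y≈4.480648; I≈-8.111085, D=e−e_prev≈10.655896; u=1·4.480648+1/2·(-8.111085)+2·10.655896≈21.736896; next y=-1/5·(-7.480648)+1/4·21.736896≈6.930354
n=6: y≈6.930354, sp=-3, e=sp−y≈-9.930354; I≈-18.041438, D=e−e_prev≈-14.411001; u=1·(-9.930354)+1/2·(-18.041438)+2·(-14.411001)≈-47.773075; next y=-1/5·6.930354+1/4·(-47.773075)≈-13.329339
n=7: y≈-13.329339, sp=-3, e=sp−y≈10.329339; I≈-7.712099, D=e−e_prev≈20.259693; u=1·10.329339+1/2·(-7.712099)+2·20.259693≈46.992676; next y=-1/5·(-13.329339)+1/4·46.992676≈14.414037
n=8: y≈14.414037, sp=-3, e=sp−y≈-17.414037; I≈-25.126136, D=e−e_prev≈-27.743376; u=1·(-17.414037)+1/2·(-25.126136)+2·(-27.743376)≈-85.463857; next y=-1/5·14.414037+1/4·(-85.463857)≈-24.248772
n=9: y≈-24.248772, sp=-3, e=sp−y≈21.248772; I≈-3.877364, D=e−e_prev≈38.662809; u=1·21.248772+1/2·(-3.877364)+2·38.662809≈96.635707; next y=-1/5·(-24.248772)+1/4·96.635707≈29.008681
n=10: y≈29.008681, sp=-3, e=sp−y≈-32.008681; I≈-35.886045, D=e−e_prev≈-53.257453; u=1·(-32.008681)+1/2·(-35.886045)+2·(-53.257453)≈-156.466609; next y=-1/5·29.008681+1/4·(-156.466609)≈-44.918388
n=11: y≈-44.918388, sp=-3, e=sp−y≈41.918388; I≈6.032343, D=e−e_prev≈73.927070; u=1·41.918388+1/2·6.032343+2·73.927070≈192.788699; next y=-1/5·(-44.918388)+1/4·192.788699≈57.180852
n=12: y≈57.180852, sp=-3, e=sp−y≈-60.180852; I≈-54.148509, D=e−e_prev≈-102.099241; u=1·(-60.180852)+1/2·(-54.148509)+2·(-102.099241)≈-291.453589; next y=-1/5·57.180852+1/4·(-291.453589)≈-84.299568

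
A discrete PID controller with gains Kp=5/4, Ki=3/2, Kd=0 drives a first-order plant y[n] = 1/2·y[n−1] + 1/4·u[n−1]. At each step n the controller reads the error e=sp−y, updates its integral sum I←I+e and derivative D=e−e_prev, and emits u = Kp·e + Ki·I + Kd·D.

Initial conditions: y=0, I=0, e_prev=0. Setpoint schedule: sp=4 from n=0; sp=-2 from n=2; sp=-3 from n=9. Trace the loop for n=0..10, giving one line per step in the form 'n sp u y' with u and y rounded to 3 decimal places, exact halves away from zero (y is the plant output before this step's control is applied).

(exact arithmetic carried between steps; '≈' marks a value shown rounded to 6 d.p. or computed from one; I and e_prev carry over from the previous line; the table rounds u and y to 3 d.p., halves away from zero)
n=0: y=0, sp=4, e=sp−y=4; I=4, D=e−e_prev=4; u=5/4·4+3/2·4+0·4=11; next y=1/2·0+1/4·11=2.75
n=1: y=2.75, sp=4, e=sp−y=1.25; I=5.25, D=e−e_prev=-2.75; u=5/4·1.25+3/2·5.25+0·(-2.75)=9.4375; next y=1/2·2.75+1/4·9.4375=3.734375
n=2: y=3.734375, sp=-2, e=sp−y=-5.734375; I=-0.484375, D=e−e_prev=-6.984375; u=5/4·(-5.734375)+3/2·(-0.484375)+0·(-6.984375)≈-7.894531; next y=1/2·3.734375+1/4·(-7.894531)≈-0.106445
n=3: y≈-0.106445, sp=-2, e=sp−y≈-1.893555; I≈-2.377930, D=e−e_prev≈3.840820; u=5/4·(-1.893555)+3/2·(-2.377930)+0·3.840820≈-5.933838; next y=1/2·(-0.106445)+1/4·(-5.933838)≈-1.536682
n=4: y≈-1.536682, sp=-2, e=sp−y≈-0.463318; I≈-2.841248, D=e−e_prev≈1.430237; u=5/4·(-0.463318)+3/2·(-2.841248)+0·1.430237≈-4.841019; next y=1/2·(-1.536682)+1/4·(-4.841019)≈-1.978596
n=5: y≈-1.978596, sp=-2, e=sp−y≈-0.021404; I≈-2.862652, D=e−e_prev≈0.441914; u=5/4·(-0.021404)+3/2·(-2.862652)+0·0.441914≈-4.320733; next y=1/2·(-1.978596)+1/4·(-4.320733)≈-2.069481
n=6: y≈-2.069481, sp=-2, e=sp−y≈0.069481; I≈-2.793171, D=e−e_prev≈0.090885; u=5/4·0.069481+3/2·(-2.793171)+0·0.090885≈-4.102905; next y=1/2·(-2.069481)+1/4·(-4.102905)≈-2.060467
n=7: y≈-2.060467, sp=-2, e=sp−y≈0.060467; I≈-2.732704, D=e−e_prev≈-0.009014; u=5/4·0.060467+3/2·(-2.732704)+0·(-0.009014)≈-4.023473; next y=1/2·(-2.060467)+1/4·(-4.023473)≈-2.036101
n=8: y≈-2.036101, sp=-2, e=sp−y≈0.036101; I≈-2.696602, D=e−e_prev≈-0.024365; u=5/4·0.036101+3/2·(-2.696602)+0·(-0.024365)≈-3.999777; next y=1/2·(-2.036101)+1/4·(-3.999777)≈-2.017995
n=9: y≈-2.017995, sp=-3, e=sp−y≈-0.982005; I≈-3.678608, D=e−e_prev≈-1.018107; u=5/4·(-0.982005)+3/2·(-3.678608)+0·(-1.018107)≈-6.745418; next y=1/2·(-2.017995)+1/4·(-6.745418)≈-2.695352
n=10: y≈-2.695352, sp=-3, e=sp−y≈-0.304648; I≈-3.983256, D=e−e_prev≈0.677357; u=5/4·(-0.304648)+3/2·(-3.983256)+0·0.677357≈-6.355694; next y=1/2·(-2.695352)+1/4·(-6.355694)≈-2.936599

0 4 11.000 0.000
1 4 9.438 2.750
2 -2 -7.895 3.734
3 -2 -5.934 -0.106
4 -2 -4.841 -1.537
5 -2 -4.321 -1.979
6 -2 -4.103 -2.069
7 -2 -4.023 -2.060
8 -2 -4.000 -2.036
9 -3 -6.745 -2.018
10 -3 -6.356 -2.695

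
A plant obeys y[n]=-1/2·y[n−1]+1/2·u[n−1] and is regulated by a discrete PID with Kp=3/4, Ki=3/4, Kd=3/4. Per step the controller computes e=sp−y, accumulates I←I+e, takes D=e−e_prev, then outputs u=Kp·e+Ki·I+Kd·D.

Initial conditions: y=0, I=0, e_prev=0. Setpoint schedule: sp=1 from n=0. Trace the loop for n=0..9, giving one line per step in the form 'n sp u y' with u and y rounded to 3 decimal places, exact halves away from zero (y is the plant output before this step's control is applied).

(exact arithmetic carried between steps; '≈' marks a value shown rounded to 6 d.p. or computed from one; I and e_prev carry over from the previous line; the table rounds u and y to 3 d.p., halves away from zero)
n=0: y=0, sp=1, e=sp−y=1; I=1, D=e−e_prev=1; u=3/4·1+3/4·1+3/4·1=2.25; next y=-1/2·0+1/2·2.25=1.125
n=1: y=1.125, sp=1, e=sp−y=-0.125; I=0.875, D=e−e_prev=-1.125; u=3/4·(-0.125)+3/4·0.875+3/4·(-1.125)=-0.28125; next y=-1/2·1.125+1/2·(-0.28125)=-0.703125
n=2: y=-0.703125, sp=1, e=sp−y=1.703125; I=2.578125, D=e−e_prev=1.828125; u=3/4·1.703125+3/4·2.578125+3/4·1.828125≈4.582031; next y=-1/2·(-0.703125)+1/2·4.582031≈2.642578
n=3: y≈2.642578, sp=1, e=sp−y≈-1.642578; I≈0.935547, D=e−e_prev≈-3.345703; u=3/4·(-1.642578)+3/4·0.935547+3/4·(-3.345703)≈-3.039551; next y=-1/2·2.642578+1/2·(-3.039551)≈-2.841064
n=4: y≈-2.841064, sp=1, e=sp−y≈3.841064; I≈4.776611, D=e−e_prev≈5.483643; u=3/4·3.841064+3/4·4.776611+3/4·5.483643≈10.575989; next y=-1/2·(-2.841064)+1/2·10.575989≈6.708527
n=5: y≈6.708527, sp=1, e=sp−y≈-5.708527; I≈-0.931915, D=e−e_prev≈-9.549591; u=3/4·(-5.708527)+3/4·(-0.931915)+3/4·(-9.549591)≈-12.142525; next y=-1/2·6.708527+1/2·(-12.142525)≈-9.425526
n=6: y≈-9.425526, sp=1, e=sp−y≈10.425526; I≈9.493610, D=e−e_prev≈16.134052; u=3/4·10.425526+3/4·9.493610+3/4·16.134052≈27.039891; next y=-1/2·(-9.425526)+1/2·27.039891≈18.232708
n=7: y≈18.232708, sp=1, e=sp−y≈-17.232708; I≈-7.739098, D=e−e_prev≈-27.658234; u=3/4·(-17.232708)+3/4·(-7.739098)+3/4·(-27.658234)≈-39.472530; next y=-1/2·18.232708+1/2·(-39.472530)≈-28.852619
n=8: y≈-28.852619, sp=1, e=sp−y≈29.852619; I≈22.113521, D=e−e_prev≈47.085328; u=3/4·29.852619+3/4·22.113521+3/4·47.085328≈74.288602; next y=-1/2·(-28.852619)+1/2·74.288602≈51.570611
n=9: y≈51.570611, sp=1, e=sp−y≈-50.570611; I≈-28.457089, D=e−e_prev≈-80.423230; u=3/4·(-50.570611)+3/4·(-28.457089)+3/4·(-80.423230)≈-119.588197; next y=-1/2·51.570611+1/2·(-119.588197)≈-85.579404

0 1 2.250 0.000
1 1 -0.281 1.125
2 1 4.582 -0.703
3 1 -3.040 2.643
4 1 10.576 -2.841
5 1 -12.143 6.709
6 1 27.040 -9.426
7 1 -39.473 18.233
8 1 74.289 -28.853
9 1 -119.588 51.571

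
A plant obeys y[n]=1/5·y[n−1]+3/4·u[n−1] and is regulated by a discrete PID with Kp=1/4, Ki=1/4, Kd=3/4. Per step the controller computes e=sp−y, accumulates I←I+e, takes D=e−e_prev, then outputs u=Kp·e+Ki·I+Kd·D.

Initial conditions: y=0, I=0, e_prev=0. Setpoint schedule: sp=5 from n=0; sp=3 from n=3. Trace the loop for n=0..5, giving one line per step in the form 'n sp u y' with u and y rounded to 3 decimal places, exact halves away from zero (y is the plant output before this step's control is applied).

0 5 6.250 0.000
1 5 -2.109 4.688
2 5 8.149 -0.645
3 3 -5.223 5.983
4 3 11.382 -2.721
5 3 -7.107 7.992

(exact arithmetic carried between steps; '≈' marks a value shown rounded to 6 d.p. or computed from one; I and e_prev carry over from the previous line; the table rounds u and y to 3 d.p., halves away from zero)
n=0: y=0, sp=5, e=sp−y=5; I=5, D=e−e_prev=5; u=1/4·5+1/4·5+3/4·5=6.25; next y=1/5·0+3/4·6.25=4.6875
n=1: y=4.6875, sp=5, e=sp−y=0.3125; I=5.3125, D=e−e_prev=-4.6875; u=1/4·0.3125+1/4·5.3125+3/4·(-4.6875)=-2.109375; next y=1/5·4.6875+3/4·(-2.109375)≈-0.644531
n=2: y≈-0.644531, sp=5, e=sp−y≈5.644531; I≈10.957031, D=e−e_prev≈5.332031; u=1/4·5.644531+1/4·10.957031+3/4·5.332031≈8.149414; next y=1/5·(-0.644531)+3/4·8.149414≈5.983154
n=3: y≈5.983154, sp=3, e=sp−y≈-2.983154; I≈7.973877, D=e−e_prev≈-8.627686; u=1/4·(-2.983154)+1/4·7.973877+3/4·(-8.627686)≈-5.223083; next y=1/5·5.983154+3/4·(-5.223083)≈-2.720682
n=4: y≈-2.720682, sp=3, e=sp−y≈5.720682; I≈13.694559, D=e−e_prev≈8.703836; u=1/4·5.720682+1/4·13.694559+3/4·8.703836≈11.381687; next y=1/5·(-2.720682)+3/4·11.381687≈7.992129
n=5: y≈7.992129, sp=3, e=sp−y≈-4.992129; I≈8.702430, D=e−e_prev≈-10.712811; u=1/4·(-4.992129)+1/4·8.702430+3/4·(-10.712811)≈-7.107033; next y=1/5·7.992129+3/4·(-7.107033)≈-3.731849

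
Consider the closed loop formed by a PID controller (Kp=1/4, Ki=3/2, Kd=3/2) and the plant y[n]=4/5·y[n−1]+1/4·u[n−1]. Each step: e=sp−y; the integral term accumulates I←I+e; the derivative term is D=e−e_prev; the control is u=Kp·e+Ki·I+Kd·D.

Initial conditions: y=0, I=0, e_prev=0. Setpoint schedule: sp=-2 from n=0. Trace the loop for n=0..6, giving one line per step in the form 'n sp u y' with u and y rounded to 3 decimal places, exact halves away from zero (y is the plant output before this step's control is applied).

0 -2 -6.500 0.000
1 -2 -1.219 -1.625
2 -2 -4.285 -1.605
3 -2 -2.409 -2.355
4 -2 -2.575 -2.486
5 -2 -1.566 -2.633
6 -2 -1.276 -2.498

(exact arithmetic carried between steps; '≈' marks a value shown rounded to 6 d.p. or computed from one; I and e_prev carry over from the previous line; the table rounds u and y to 3 d.p., halves away from zero)
n=0: y=0, sp=-2, e=sp−y=-2; I=-2, D=e−e_prev=-2; u=1/4·(-2)+3/2·(-2)+3/2·(-2)=-6.5; next y=4/5·0+1/4·(-6.5)=-1.625
n=1: y=-1.625, sp=-2, e=sp−y=-0.375; I=-2.375, D=e−e_prev=1.625; u=1/4·(-0.375)+3/2·(-2.375)+3/2·1.625=-1.21875; next y=4/5·(-1.625)+1/4·(-1.21875)≈-1.604688
n=2: y≈-1.604688, sp=-2, e=sp−y≈-0.395313; I≈-2.770313, D=e−e_prev≈-0.020313; u=1/4·(-0.395313)+3/2·(-2.770313)+3/2·(-0.020313)≈-4.284766; next y=4/5·(-1.604688)+1/4·(-4.284766)≈-2.354941
n=3: y≈-2.354941, sp=-2, e=sp−y≈0.354941; I≈-2.415371, D=e−e_prev≈0.750254; u=1/4·0.354941+3/2·(-2.415371)+3/2·0.750254≈-2.408940; next y=4/5·(-2.354941)+1/4·(-2.408940)≈-2.486188
n=4: y≈-2.486188, sp=-2, e=sp−y≈0.486188; I≈-1.929183, D=e−e_prev≈0.131247; u=1/4·0.486188+3/2·(-1.929183)+3/2·0.131247≈-2.575357; next y=4/5·(-2.486188)+1/4·(-2.575357)≈-2.632790
n=5: y≈-2.632790, sp=-2, e=sp−y≈0.632790; I≈-1.296393, D=e−e_prev≈0.146602; u=1/4·0.632790+3/2·(-1.296393)+3/2·0.146602≈-1.566490; next y=4/5·(-2.632790)+1/4·(-1.566490)≈-2.497854
n=6: y≈-2.497854, sp=-2, e=sp−y≈0.497854; I≈-0.798539, D=e−e_prev≈-0.134936; u=1/4·0.497854+3/2·(-0.798539)+3/2·(-0.134936)≈-1.275748; next y=4/5·(-2.497854)+1/4·(-1.275748)≈-2.317220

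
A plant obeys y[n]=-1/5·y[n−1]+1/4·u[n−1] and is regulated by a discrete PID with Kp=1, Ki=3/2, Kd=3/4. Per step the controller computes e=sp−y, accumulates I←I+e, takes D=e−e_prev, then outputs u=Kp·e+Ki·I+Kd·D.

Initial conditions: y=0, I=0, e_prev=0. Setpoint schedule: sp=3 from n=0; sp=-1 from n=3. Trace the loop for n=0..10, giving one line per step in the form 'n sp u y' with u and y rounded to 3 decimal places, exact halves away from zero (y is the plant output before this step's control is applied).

0 3 9.750 0.000
1 3 4.078 2.438
2 3 12.943 0.532
3 -1 -6.225 3.129
4 -1 9.791 -2.182
5 -1 -8.885 2.884
6 -1 7.556 -2.798
7 -1 -11.061 2.449
8 -1 6.238 -3.255
9 -1 -12.420 2.210
10 -1 5.575 -3.547

(exact arithmetic carried between steps; '≈' marks a value shown rounded to 6 d.p. or computed from one; I and e_prev carry over from the previous line; the table rounds u and y to 3 d.p., halves away from zero)
n=0: y=0, sp=3, e=sp−y=3; I=3, D=e−e_prev=3; u=1·3+3/2·3+3/4·3=9.75; next y=-1/5·0+1/4·9.75=2.4375
n=1: y=2.4375, sp=3, e=sp−y=0.5625; I=3.5625, D=e−e_prev=-2.4375; u=1·0.5625+3/2·3.5625+3/4·(-2.4375)=4.078125; next y=-1/5·2.4375+1/4·4.078125≈0.532031
n=2: y≈0.532031, sp=3, e=sp−y≈2.467969; I≈6.030469, D=e−e_prev≈1.905469; u=1·2.467969+3/2·6.030469+3/4·1.905469≈12.942773; next y=-1/5·0.532031+1/4·12.942773≈3.129287
n=3: y≈3.129287, sp=-1, e=sp−y≈-4.129287; I≈1.901182, D=e−e_prev≈-6.597256; u=1·(-4.129287)+3/2·1.901182+3/4·(-6.597256)≈-6.225457; next y=-1/5·3.129287+1/4·(-6.225457)≈-2.182222
n=4: y≈-2.182222, sp=-1, e=sp−y≈1.182222; I≈3.083403, D=e−e_prev≈5.311509; u=1·1.182222+3/2·3.083403+3/4·5.311509≈9.790958; next y=-1/5·(-2.182222)+1/4·9.790958≈2.884184
n=5: y≈2.884184, sp=-1, e=sp−y≈-3.884184; I≈-0.800781, D=e−e_prev≈-5.066405; u=1·(-3.884184)+3/2·(-0.800781)+3/4·(-5.066405)≈-8.885159; next y=-1/5·2.884184+1/4·(-8.885159)≈-2.798126
n=6: y≈-2.798126, sp=-1, e=sp−y≈1.798126; I≈0.997346, D=e−e_prev≈5.682310; u=1·1.798126+3/2·0.997346+3/4·5.682310≈7.555878; next y=-1/5·(-2.798126)+1/4·7.555878≈2.448595
n=7: y≈2.448595, sp=-1, e=sp−y≈-3.448595; I≈-2.451249, D=e−e_prev≈-5.246721; u=1·(-3.448595)+3/2·(-2.451249)+3/4·(-5.246721)≈-11.060509; next y=-1/5·2.448595+1/4·(-11.060509)≈-3.254846
n=8: y≈-3.254846, sp=-1, e=sp−y≈2.254846; I≈-0.196403, D=e−e_prev≈5.703441; u=1·2.254846+3/2·(-0.196403)+3/4·5.703441≈6.237823; next y=-1/5·(-3.254846)+1/4·6.237823≈2.210425
n=9: y≈2.210425, sp=-1, e=sp−y≈-3.210425; I≈-3.406828, D=e−e_prev≈-5.465271; u=1·(-3.210425)+3/2·(-3.406828)+3/4·(-5.465271)≈-12.419620; next y=-1/5·2.210425+1/4·(-12.419620)≈-3.546990
n=10: y≈-3.546990, sp=-1, e=sp−y≈2.546990; I≈-0.859838, D=e−e_prev≈5.757415; u=1·2.546990+3/2·(-0.859838)+3/4·5.757415≈5.575294; next y=-1/5·(-3.546990)+1/4·5.575294≈2.103222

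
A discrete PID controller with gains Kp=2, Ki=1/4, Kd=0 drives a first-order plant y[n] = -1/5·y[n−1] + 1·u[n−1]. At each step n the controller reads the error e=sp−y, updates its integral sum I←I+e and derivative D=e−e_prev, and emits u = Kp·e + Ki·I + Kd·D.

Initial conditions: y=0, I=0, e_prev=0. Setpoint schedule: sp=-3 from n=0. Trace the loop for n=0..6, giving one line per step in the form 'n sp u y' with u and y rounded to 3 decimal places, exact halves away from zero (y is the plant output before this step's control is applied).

(exact arithmetic carried between steps; '≈' marks a value shown rounded to 6 d.p. or computed from one; I and e_prev carry over from the previous line; the table rounds u and y to 3 d.p., halves away from zero)
n=0: y=0, sp=-3, e=sp−y=-3; I=-3, D=e−e_prev=-3; u=2·(-3)+1/4·(-3)+0·(-3)=-6.75; next y=-1/5·0+1·(-6.75)=-6.75
n=1: y=-6.75, sp=-3, e=sp−y=3.75; I=0.75, D=e−e_prev=6.75; u=2·3.75+1/4·0.75+0·6.75=7.6875; next y=-1/5·(-6.75)+1·7.6875=9.0375
n=2: y=9.0375, sp=-3, e=sp−y=-12.0375; I=-11.2875, D=e−e_prev=-15.7875; u=2·(-12.0375)+1/4·(-11.2875)+0·(-15.7875)=-26.896875; next y=-1/5·9.0375+1·(-26.896875)=-28.704375
n=3: y=-28.704375, sp=-3, e=sp−y=25.704375; I=14.416875, D=e−e_prev=37.741875; u=2·25.704375+1/4·14.416875+0·37.741875≈55.012969; next y=-1/5·(-28.704375)+1·55.012969≈60.753844
n=4: y≈60.753844, sp=-3, e=sp−y≈-63.753844; I≈-49.336969, D=e−e_prev≈-89.458219; u=2·(-63.753844)+1/4·(-49.336969)+0·(-89.458219)≈-139.841930; next y=-1/5·60.753844+1·(-139.841930)≈-151.992698
n=5: y≈-151.992698, sp=-3, e=sp−y≈148.992698; I≈99.655730, D=e−e_prev≈212.746542; u=2·148.992698+1/4·99.655730+0·212.746542≈322.899329; next y=-1/5·(-151.992698)+1·322.899329≈353.297869
n=6: y≈353.297869, sp=-3, e=sp−y≈-356.297869; I≈-256.642139, D=e−e_prev≈-505.290567; u=2·(-356.297869)+1/4·(-256.642139)+0·(-505.290567)≈-776.756273; next y=-1/5·353.297869+1·(-776.756273)≈-847.415847

0 -3 -6.750 0.000
1 -3 7.688 -6.750
2 -3 -26.897 9.038
3 -3 55.013 -28.704
4 -3 -139.842 60.754
5 -3 322.899 -151.993
6 -3 -776.756 353.298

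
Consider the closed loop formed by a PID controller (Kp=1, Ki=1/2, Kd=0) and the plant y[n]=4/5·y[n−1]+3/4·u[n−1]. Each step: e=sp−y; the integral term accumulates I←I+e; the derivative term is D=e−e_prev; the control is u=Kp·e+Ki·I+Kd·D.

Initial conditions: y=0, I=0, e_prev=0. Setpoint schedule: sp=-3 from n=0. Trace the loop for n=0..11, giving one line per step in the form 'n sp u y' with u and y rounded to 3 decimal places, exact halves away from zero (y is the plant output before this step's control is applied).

0 -3 -4.500 0.000
1 -3 -0.938 -3.375
2 -3 -0.708 -3.403
3 -3 -0.731 -3.253
4 -3 -0.758 -3.151
5 -3 -0.775 -3.089
6 -3 -0.785 -3.053
7 -3 -0.791 -3.031
8 -3 -0.795 -3.018
9 -3 -0.797 -3.011
10 -3 -0.798 -3.006
11 -3 -0.799 -3.004

(exact arithmetic carried between steps; '≈' marks a value shown rounded to 6 d.p. or computed from one; I and e_prev carry over from the previous line; the table rounds u and y to 3 d.p., halves away from zero)
n=0: y=0, sp=-3, e=sp−y=-3; I=-3, D=e−e_prev=-3; u=1·(-3)+1/2·(-3)+0·(-3)=-4.5; next y=4/5·0+3/4·(-4.5)=-3.375
n=1: y=-3.375, sp=-3, e=sp−y=0.375; I=-2.625, D=e−e_prev=3.375; u=1·0.375+1/2·(-2.625)+0·3.375=-0.9375; next y=4/5·(-3.375)+3/4·(-0.9375)=-3.403125
n=2: y=-3.403125, sp=-3, e=sp−y=0.403125; I=-2.221875, D=e−e_prev=0.028125; u=1·0.403125+1/2·(-2.221875)+0·0.028125≈-0.707813; next y=4/5·(-3.403125)+3/4·(-0.707813)≈-3.253359
n=3: y≈-3.253359, sp=-3, e=sp−y≈0.253359; I≈-1.968516, D=e−e_prev≈-0.149766; u=1·0.253359+1/2·(-1.968516)+0·(-0.149766)≈-0.730898; next y=4/5·(-3.253359)+3/4·(-0.730898)≈-3.150861
n=4: y≈-3.150861, sp=-3, e=sp−y≈0.150861; I≈-1.817654, D=e−e_prev≈-0.102498; u=1·0.150861+1/2·(-1.817654)+0·(-0.102498)≈-0.757966; next y=4/5·(-3.150861)+3/4·(-0.757966)≈-3.089163
n=5: y≈-3.089163, sp=-3, e=sp−y≈0.089163; I≈-1.728491, D=e−e_prev≈-0.061698; u=1·0.089163+1/2·(-1.728491)+0·(-0.061698)≈-0.775082; next y=4/5·(-3.089163)+3/4·(-0.775082)≈-3.052642
n=6: y≈-3.052642, sp=-3, e=sp−y≈0.052642; I≈-1.675849, D=e−e_prev≈-0.036521; u=1·0.052642+1/2·(-1.675849)+0·(-0.036521)≈-0.785282; next y=4/5·(-3.052642)+3/4·(-0.785282)≈-3.031075
n=7: y≈-3.031075, sp=-3, e=sp−y≈0.031075; I≈-1.644773, D=e−e_prev≈-0.021567; u=1·0.031075+1/2·(-1.644773)+0·(-0.021567)≈-0.791311; next y=4/5·(-3.031075)+3/4·(-0.791311)≈-3.018344
n=8: y≈-3.018344, sp=-3, e=sp−y≈0.018344; I≈-1.626430, D=e−e_prev≈-0.012732; u=1·0.018344+1/2·(-1.626430)+0·(-0.012732)≈-0.794871; next y=4/5·(-3.018344)+3/4·(-0.794871)≈-3.010828
n=9: y≈-3.010828, sp=-3, e=sp−y≈0.010828; I≈-1.615601, D=e−e_prev≈-0.007515; u=1·0.010828+1/2·(-1.615601)+0·(-0.007515)≈-0.796972; next y=4/5·(-3.010828)+3/4·(-0.796972)≈-3.006392
n=10: y≈-3.006392, sp=-3, e=sp−y≈0.006392; I≈-1.609209, D=e−e_prev≈-0.004436; u=1·0.006392+1/2·(-1.609209)+0·(-0.004436)≈-0.798213; next y=4/5·(-3.006392)+3/4·(-0.798213)≈-3.003773
n=11: y≈-3.003773, sp=-3, e=sp−y≈0.003773; I≈-1.605436, D=e−e_prev≈-0.002619; u=1·0.003773+1/2·(-1.605436)+0·(-0.002619)≈-0.798945; next y=4/5·(-3.003773)+3/4·(-0.798945)≈-3.002227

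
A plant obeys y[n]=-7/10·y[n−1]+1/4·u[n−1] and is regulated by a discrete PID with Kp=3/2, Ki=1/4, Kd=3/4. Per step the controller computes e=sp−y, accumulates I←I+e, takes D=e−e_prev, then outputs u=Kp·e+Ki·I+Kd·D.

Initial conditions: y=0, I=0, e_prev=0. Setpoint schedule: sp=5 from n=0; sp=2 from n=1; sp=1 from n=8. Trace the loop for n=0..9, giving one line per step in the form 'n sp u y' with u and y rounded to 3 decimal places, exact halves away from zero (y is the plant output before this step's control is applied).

0 5 12.500 0.000
1 2 -5.313 3.125
2 2 15.602 -3.516
3 2 -12.692 6.361
4 2 28.593 -7.626
5 2 -29.772 12.487
6 2 54.366 -16.184
7 2 -65.350 24.920
8 1 104.002 -33.782
9 1 -139.151 49.648

(exact arithmetic carried between steps; '≈' marks a value shown rounded to 6 d.p. or computed from one; I and e_prev carry over from the previous line; the table rounds u and y to 3 d.p., halves away from zero)
n=0: y=0, sp=5, e=sp−y=5; I=5, D=e−e_prev=5; u=3/2·5+1/4·5+3/4·5=12.5; next y=-7/10·0+1/4·12.5=3.125
n=1: y=3.125, sp=2, e=sp−y=-1.125; I=3.875, D=e−e_prev=-6.125; u=3/2·(-1.125)+1/4·3.875+3/4·(-6.125)=-5.3125; next y=-7/10·3.125+1/4·(-5.3125)=-3.515625
n=2: y=-3.515625, sp=2, e=sp−y=5.515625; I=9.390625, D=e−e_prev=6.640625; u=3/2·5.515625+1/4·9.390625+3/4·6.640625≈15.601563; next y=-7/10·(-3.515625)+1/4·15.601563≈6.361328
n=3: y≈6.361328, sp=2, e=sp−y≈-4.361328; I≈5.029297, D=e−e_prev≈-9.876953; u=3/2·(-4.361328)+1/4·5.029297+3/4·(-9.876953)≈-12.692383; next y=-7/10·6.361328+1/4·(-12.692383)≈-7.626025
n=4: y≈-7.626025, sp=2, e=sp−y≈9.626025; I≈14.655322, D=e−e_prev≈13.987354; u=3/2·9.626025+1/4·14.655322+3/4·13.987354≈28.593384; next y=-7/10·(-7.626025)+1/4·28.593384≈12.486564
n=5: y≈12.486564, sp=2, e=sp−y≈-10.486564; I≈4.168759, D=e−e_prev≈-20.112589; u=3/2·(-10.486564)+1/4·4.168759+3/4·(-20.112589)≈-29.772098; next y=-7/10·12.486564+1/4·(-29.772098)≈-16.183619
n=6: y≈-16.183619, sp=2, e=sp−y≈18.183619; I≈22.352378, D=e−e_prev≈28.670183; u=3/2·18.183619+1/4·22.352378+3/4·28.670183≈54.366160; next y=-7/10·(-16.183619)+1/4·54.366160≈24.920073
n=7: y≈24.920073, sp=2, e=sp−y≈-22.920073; I≈-0.567696, D=e−e_prev≈-41.103692; u=3/2·(-22.920073)+1/4·(-0.567696)+3/4·(-41.103692)≈-65.349803; next y=-7/10·24.920073+1/4·(-65.349803)≈-33.781502
n=8: y≈-33.781502, sp=1, e=sp−y≈34.781502; I≈34.213806, D=e−e_prev≈57.701576; u=3/2·34.781502+1/4·34.213806+3/4·57.701576≈104.001886; next y=-7/10·(-33.781502)+1/4·104.001886≈49.647523
n=9: y≈49.647523, sp=1, e=sp−y≈-48.647523; I≈-14.433717, D=e−e_prev≈-83.429025; u=3/2·(-48.647523)+1/4·(-14.433717)+3/4·(-83.429025)≈-139.151483; next y=-7/10·49.647523+1/4·(-139.151483)≈-69.541137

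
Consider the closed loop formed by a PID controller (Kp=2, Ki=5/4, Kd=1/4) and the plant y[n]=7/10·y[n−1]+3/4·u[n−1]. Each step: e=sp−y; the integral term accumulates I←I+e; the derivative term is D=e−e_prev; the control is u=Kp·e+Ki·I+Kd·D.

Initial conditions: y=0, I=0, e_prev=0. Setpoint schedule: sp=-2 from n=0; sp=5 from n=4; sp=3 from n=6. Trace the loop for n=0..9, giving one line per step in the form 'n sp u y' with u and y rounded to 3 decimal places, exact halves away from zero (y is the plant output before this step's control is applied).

(exact arithmetic carried between steps; '≈' marks a value shown rounded to 6 d.p. or computed from one; I and e_prev carry over from the previous line; the table rounds u and y to 3 d.p., halves away from zero)
n=0: y=0, sp=-2, e=sp−y=-2; I=-2, D=e−e_prev=-2; u=2·(-2)+5/4·(-2)+1/4·(-2)=-7; next y=7/10·0+3/4·(-7)=-5.25
n=1: y=-5.25, sp=-2, e=sp−y=3.25; I=1.25, D=e−e_prev=5.25; u=2·3.25+5/4·1.25+1/4·5.25=9.375; next y=7/10·(-5.25)+3/4·9.375=3.35625
n=2: y=3.35625, sp=-2, e=sp−y=-5.35625; I=-4.10625, D=e−e_prev=-8.60625; u=2·(-5.35625)+5/4·(-4.10625)+1/4·(-8.60625)=-17.996875; next y=7/10·3.35625+3/4·(-17.996875)≈-11.148281
n=3: y≈-11.148281, sp=-2, e=sp−y≈9.148281; I≈5.042031, D=e−e_prev≈14.504531; u=2·9.148281+5/4·5.042031+1/4·14.504531≈28.225234; next y=7/10·(-11.148281)+3/4·28.225234≈13.365129
n=4: y≈13.365129, sp=5, e=sp−y≈-8.365129; I≈-3.323098, D=e−e_prev≈-17.513410; u=2·(-8.365129)+5/4·(-3.323098)+1/4·(-17.513410)≈-25.262482; next y=7/10·13.365129+3/4·(-25.262482)≈-9.591272
n=5: y≈-9.591272, sp=5, e=sp−y≈14.591272; I≈11.268174, D=e−e_prev≈22.956400; u=2·14.591272+5/4·11.268174+1/4·22.956400≈49.006861; next y=7/10·(-9.591272)+3/4·49.006861≈30.041255
n=6: y≈30.041255, sp=3, e=sp−y≈-27.041255; I≈-15.773081, D=e−e_prev≈-41.632527; u=2·(-27.041255)+5/4·(-15.773081)+1/4·(-41.632527)≈-84.206994; next y=7/10·30.041255+3/4·(-84.206994)≈-42.126367
n=7: y≈-42.126367, sp=3, e=sp−y≈45.126367; I≈29.353286, D=e−e_prev≈72.167622; u=2·45.126367+5/4·29.353286+1/4·72.167622≈144.986247; next y=7/10·(-42.126367)+3/4·144.986247≈79.251228
n=8: y≈79.251228, sp=3, e=sp−y≈-76.251228; I≈-46.897942, D=e−e_prev≈-121.377595; u=2·(-76.251228)+5/4·(-46.897942)+1/4·(-121.377595)≈-241.469283; next y=7/10·79.251228+3/4·(-241.469283)≈-125.626103
n=9: y≈-125.626103, sp=3, e=sp−y≈128.626103; I≈81.728160, D=e−e_prev≈204.877331; u=2·128.626103+5/4·81.728160+1/4·204.877331≈410.631738; next y=7/10·(-125.626103)+3/4·410.631738≈220.035532

0 -2 -7.000 0.000
1 -2 9.375 -5.250
2 -2 -17.997 3.356
3 -2 28.225 -11.148
4 5 -25.262 13.365
5 5 49.007 -9.591
6 3 -84.207 30.041
7 3 144.986 -42.126
8 3 -241.469 79.251
9 3 410.632 -125.626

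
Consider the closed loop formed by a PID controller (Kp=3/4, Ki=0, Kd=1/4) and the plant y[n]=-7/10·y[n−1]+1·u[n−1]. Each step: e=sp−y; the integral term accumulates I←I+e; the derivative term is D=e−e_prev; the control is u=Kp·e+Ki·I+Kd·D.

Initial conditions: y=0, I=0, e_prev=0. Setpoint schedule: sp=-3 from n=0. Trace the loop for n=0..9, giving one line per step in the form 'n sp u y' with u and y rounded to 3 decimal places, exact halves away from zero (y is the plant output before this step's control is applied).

(exact arithmetic carried between steps; '≈' marks a value shown rounded to 6 d.p. or computed from one; I and e_prev carry over from the previous line; the table rounds u and y to 3 d.p., halves away from zero)
n=0: y=0, sp=-3, e=sp−y=-3; I=-3, D=e−e_prev=-3; u=3/4·(-3)+0·(-3)+1/4·(-3)=-3; next y=-7/10·0+1·(-3)=-3
n=1: y=-3, sp=-3, e=sp−y=0; I=-3, D=e−e_prev=3; u=3/4·0+0·(-3)+1/4·3=0.75; next y=-7/10·(-3)+1·0.75=2.85
n=2: y=2.85, sp=-3, e=sp−y=-5.85; I=-8.85, D=e−e_prev=-5.85; u=3/4·(-5.85)+0·(-8.85)+1/4·(-5.85)=-5.85; next y=-7/10·2.85+1·(-5.85)=-7.845
n=3: y=-7.845, sp=-3, e=sp−y=4.845; I=-4.005, D=e−e_prev=10.695; u=3/4·4.845+0·(-4.005)+1/4·10.695=6.3075; next y=-7/10·(-7.845)+1·6.3075=11.799
n=4: y=11.799, sp=-3, e=sp−y=-14.799; I=-18.804, D=e−e_prev=-19.644; u=3/4·(-14.799)+0·(-18.804)+1/4·(-19.644)=-16.01025; next y=-7/10·11.799+1·(-16.01025)=-24.26955
n=5: y=-24.26955, sp=-3, e=sp−y=21.26955; I=2.46555, D=e−e_prev=36.06855; u=3/4·21.26955+0·2.46555+1/4·36.06855=24.9693; next y=-7/10·(-24.26955)+1·24.9693=41.957985
n=6: y=41.957985, sp=-3, e=sp−y=-44.957985; I=-42.492435, D=e−e_prev=-66.227535; u=3/4·(-44.957985)+0·(-42.492435)+1/4·(-66.227535)≈-50.275373; next y=-7/10·41.957985+1·(-50.275373)≈-79.645962
n=7: y=-79.645962, sp=-3, e=sp−y=76.645962; I=34.153527, D=e−e_prev=121.603947; u=3/4·76.645962+0·34.153527+1/4·121.603947≈87.885458; next y=-7/10·(-79.645962)+1·87.885458≈143.637632
n=8: y≈143.637632, sp=-3, e=sp−y≈-146.637632; I≈-112.484105, D=e−e_prev≈-223.283594; u=3/4·(-146.637632)+0·(-112.484105)+1/4·(-223.283594)≈-165.799122; next y=-7/10·143.637632+1·(-165.799122)≈-266.345464
n=9: y≈-266.345464, sp=-3, e=sp−y≈263.345464; I≈150.861360, D=e−e_prev≈409.983096; u=3/4·263.345464+0·150.861360+1/4·409.983096≈300.004872; next y=-7/10·(-266.345464)+1·300.004872≈486.446697

0 -3 -3.000 0.000
1 -3 0.750 -3.000
2 -3 -5.850 2.850
3 -3 6.308 -7.845
4 -3 -16.010 11.799
5 -3 24.969 -24.270
6 -3 -50.275 41.958
7 -3 87.885 -79.646
8 -3 -165.799 143.638
9 -3 300.005 -266.345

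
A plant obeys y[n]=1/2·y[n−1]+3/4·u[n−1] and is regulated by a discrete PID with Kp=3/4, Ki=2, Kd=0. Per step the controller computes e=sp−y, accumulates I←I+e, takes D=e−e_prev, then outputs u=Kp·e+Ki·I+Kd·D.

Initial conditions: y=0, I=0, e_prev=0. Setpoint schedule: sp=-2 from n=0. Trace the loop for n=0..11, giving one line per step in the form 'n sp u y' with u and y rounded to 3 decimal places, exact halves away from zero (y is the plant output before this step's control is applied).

(exact arithmetic carried between steps; '≈' marks a value shown rounded to 6 d.p. or computed from one; I and e_prev carry over from the previous line; the table rounds u and y to 3 d.p., halves away from zero)
n=0: y=0, sp=-2, e=sp−y=-2; I=-2, D=e−e_prev=-2; u=3/4·(-2)+2·(-2)+0·(-2)=-5.5; next y=1/2·0+3/4·(-5.5)=-4.125
n=1: y=-4.125, sp=-2, e=sp−y=2.125; I=0.125, D=e−e_prev=4.125; u=3/4·2.125+2·0.125+0·4.125=1.84375; next y=1/2·(-4.125)+3/4·1.84375≈-0.679688
n=2: y≈-0.679688, sp=-2, e=sp−y≈-1.320313; I≈-1.195313, D=e−e_prev≈-3.445313; u=3/4·(-1.320313)+2·(-1.195313)+0·(-3.445313)≈-3.380859; next y=1/2·(-0.679688)+3/4·(-3.380859)≈-2.875488
n=3: y≈-2.875488, sp=-2, e=sp−y≈0.875488; I≈-0.319824, D=e−e_prev≈2.195801; u=3/4·0.875488+2·(-0.319824)+0·2.195801≈0.016968; next y=1/2·(-2.875488)+3/4·0.016968≈-1.425018
n=4: y≈-1.425018, sp=-2, e=sp−y≈-0.574982; I≈-0.894806, D=e−e_prev≈-1.450470; u=3/4·(-0.574982)+2·(-0.894806)+0·(-1.450470)≈-2.220848; next y=1/2·(-1.425018)+3/4·(-2.220848)≈-2.378145
n=5: y≈-2.378145, sp=-2, e=sp−y≈0.378145; I≈-0.516661, D=e−e_prev≈0.953127; u=3/4·0.378145+2·(-0.516661)+0·0.953127≈-0.749712; next y=1/2·(-2.378145)+3/4·(-0.749712)≈-1.751357
n=6: y≈-1.751357, sp=-2, e=sp−y≈-0.248643; I≈-0.765304, D=e−e_prev≈-0.626788; u=3/4·(-0.248643)+2·(-0.765304)+0·(-0.626788)≈-1.717090; next y=1/2·(-1.751357)+3/4·(-1.717090)≈-2.163496
n=7: y≈-2.163496, sp=-2, e=sp−y≈0.163496; I≈-0.601808, D=e−e_prev≈0.412139; u=3/4·0.163496+2·(-0.601808)+0·0.412139≈-1.080994; next y=1/2·(-2.163496)+3/4·(-1.080994)≈-1.892493
n=8: y≈-1.892493, sp=-2, e=sp−y≈-0.107507; I≈-0.709315, D=e−e_prev≈-0.271002; u=3/4·(-0.107507)+2·(-0.709315)+0·(-0.271002)≈-1.499259; next y=1/2·(-1.892493)+3/4·(-1.499259)≈-2.070691
n=9: y≈-2.070691, sp=-2, e=sp−y≈0.070691; I≈-0.638624, D=e−e_prev≈0.178198; u=3/4·0.070691+2·(-0.638624)+0·0.178198≈-1.224229; next y=1/2·(-2.070691)+3/4·(-1.224229)≈-1.953517
n=10: y≈-1.953517, sp=-2, e=sp−y≈-0.046483; I≈-0.685106, D=e−e_prev≈-0.117174; u=3/4·(-0.046483)+2·(-0.685106)+0·(-0.117174)≈-1.405075; next y=1/2·(-1.953517)+3/4·(-1.405075)≈-2.030565
n=11: y≈-2.030565, sp=-2, e=sp−y≈0.030565; I≈-0.654542, D=e−e_prev≈0.077048; u=3/4·0.030565+2·(-0.654542)+0·0.077048≈-1.286160; next y=1/2·(-2.030565)+3/4·(-1.286160)≈-1.979902

0 -2 -5.500 0.000
1 -2 1.844 -4.125
2 -2 -3.381 -0.680
3 -2 0.017 -2.875
4 -2 -2.221 -1.425
5 -2 -0.750 -2.378
6 -2 -1.717 -1.751
7 -2 -1.081 -2.163
8 -2 -1.499 -1.892
9 -2 -1.224 -2.071
10 -2 -1.405 -1.954
11 -2 -1.286 -2.031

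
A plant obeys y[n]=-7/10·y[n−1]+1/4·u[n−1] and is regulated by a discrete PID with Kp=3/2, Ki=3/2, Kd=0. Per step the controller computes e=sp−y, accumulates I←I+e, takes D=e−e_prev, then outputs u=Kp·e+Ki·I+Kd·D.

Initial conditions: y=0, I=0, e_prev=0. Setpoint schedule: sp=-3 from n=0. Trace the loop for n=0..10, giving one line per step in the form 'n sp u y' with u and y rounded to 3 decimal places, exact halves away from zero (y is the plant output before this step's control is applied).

(exact arithmetic carried between steps; '≈' marks a value shown rounded to 6 d.p. or computed from one; I and e_prev carry over from the previous line; the table rounds u and y to 3 d.p., halves away from zero)
n=0: y=0, sp=-3, e=sp−y=-3; I=-3, D=e−e_prev=-3; u=3/2·(-3)+3/2·(-3)+0·(-3)=-9; next y=-7/10·0+1/4·(-9)=-2.25
n=1: y=-2.25, sp=-3, e=sp−y=-0.75; I=-3.75, D=e−e_prev=2.25; u=3/2·(-0.75)+3/2·(-3.75)+0·2.25=-6.75; next y=-7/10·(-2.25)+1/4·(-6.75)=-0.1125
n=2: y=-0.1125, sp=-3, e=sp−y=-2.8875; I=-6.6375, D=e−e_prev=-2.1375; u=3/2·(-2.8875)+3/2·(-6.6375)+0·(-2.1375)=-14.2875; next y=-7/10·(-0.1125)+1/4·(-14.2875)=-3.493125
n=3: y=-3.493125, sp=-3, e=sp−y=0.493125; I=-6.144375, D=e−e_prev=3.380625; u=3/2·0.493125+3/2·(-6.144375)+0·3.380625=-8.476875; next y=-7/10·(-3.493125)+1/4·(-8.476875)≈0.325969
n=4: y≈0.325969, sp=-3, e=sp−y≈-3.325969; I≈-9.470344, D=e−e_prev≈-3.819094; u=3/2·(-3.325969)+3/2·(-9.470344)+0·(-3.819094)≈-19.194469; next y=-7/10·0.325969+1/4·(-19.194469)≈-5.026795
n=5: y≈-5.026795, sp=-3, e=sp−y≈2.026795; I≈-7.443548, D=e−e_prev≈5.352764; u=3/2·2.026795+3/2·(-7.443548)+0·5.352764≈-8.125130; next y=-7/10·(-5.026795)+1/4·(-8.125130)≈1.487474
n=6: y≈1.487474, sp=-3, e=sp−y≈-4.487474; I≈-11.931023, D=e−e_prev≈-6.514270; u=3/2·(-4.487474)+3/2·(-11.931023)+0·(-6.514270)≈-24.627746; next y=-7/10·1.487474+1/4·(-24.627746)≈-7.198168
n=7: y≈-7.198168, sp=-3, e=sp−y≈4.198168; I≈-7.732854, D=e−e_prev≈8.685643; u=3/2·4.198168+3/2·(-7.732854)+0·8.685643≈-5.302029; next y=-7/10·(-7.198168)+1/4·(-5.302029)≈3.713211
n=8: y≈3.713211, sp=-3, e=sp−y≈-6.713211; I≈-14.446065, D=e−e_prev≈-10.911379; u=3/2·(-6.713211)+3/2·(-14.446065)+0·(-10.911379)≈-31.738913; next y=-7/10·3.713211+1/4·(-31.738913)≈-10.533976
n=9: y≈-10.533976, sp=-3, e=sp−y≈7.533976; I≈-6.912089, D=e−e_prev≈14.247186; u=3/2·7.533976+3/2·(-6.912089)+0·14.247186≈0.932830; next y=-7/10·(-10.533976)+1/4·0.932830≈7.606991
n=10: y≈7.606991, sp=-3, e=sp−y≈-10.606991; I≈-17.519080, D=e−e_prev≈-18.140966; u=3/2·(-10.606991)+3/2·(-17.519080)+0·(-18.140966)≈-42.189105; next y=-7/10·7.606991+1/4·(-42.189105)≈-15.872170

0 -3 -9.000 0.000
1 -3 -6.750 -2.250
2 -3 -14.288 -0.113
3 -3 -8.477 -3.493
4 -3 -19.194 0.326
5 -3 -8.125 -5.027
6 -3 -24.628 1.487
7 -3 -5.302 -7.198
8 -3 -31.739 3.713
9 -3 0.933 -10.534
10 -3 -42.189 7.607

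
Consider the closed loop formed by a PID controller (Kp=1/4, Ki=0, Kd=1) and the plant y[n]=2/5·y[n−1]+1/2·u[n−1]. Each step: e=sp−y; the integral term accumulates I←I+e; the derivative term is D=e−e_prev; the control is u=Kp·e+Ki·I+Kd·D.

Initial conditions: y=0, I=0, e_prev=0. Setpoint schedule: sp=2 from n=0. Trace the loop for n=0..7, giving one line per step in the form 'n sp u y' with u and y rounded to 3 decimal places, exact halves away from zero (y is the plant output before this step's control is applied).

(exact arithmetic carried between steps; '≈' marks a value shown rounded to 6 d.p. or computed from one; I and e_prev carry over from the previous line; the table rounds u and y to 3 d.p., halves away from zero)
n=0: y=0, sp=2, e=sp−y=2; I=2, D=e−e_prev=2; u=1/4·2+0·2+1·2=2.5; next y=2/5·0+1/2·2.5=1.25
n=1: y=1.25, sp=2, e=sp−y=0.75; I=2.75, D=e−e_prev=-1.25; u=1/4·0.75+0·2.75+1·(-1.25)=-1.0625; next y=2/5·1.25+1/2·(-1.0625)=-0.03125
n=2: y=-0.03125, sp=2, e=sp−y=2.03125; I=4.78125, D=e−e_prev=1.28125; u=1/4·2.03125+0·4.78125+1·1.28125≈1.789063; next y=2/5·(-0.03125)+1/2·1.789063≈0.882031
n=3: y≈0.882031, sp=2, e=sp−y≈1.117969; I≈5.899219, D=e−e_prev≈-0.913281; u=1/4·1.117969+0·5.899219+1·(-0.913281)≈-0.633789; next y=2/5·0.882031+1/2·(-0.633789)≈0.035918
n=4: y≈0.035918, sp=2, e=sp−y≈1.964082; I≈7.863301, D=e−e_prev≈0.846113; u=1/4·1.964082+0·7.863301+1·0.846113≈1.337134; next y=2/5·0.035918+1/2·1.337134≈0.682934
n=5: y≈0.682934, sp=2, e=sp−y≈1.317066; I≈9.180367, D=e−e_prev≈-0.647016; u=1/4·1.317066+0·9.180367+1·(-0.647016)≈-0.317750; next y=2/5·0.682934+1/2·(-0.317750)≈0.114299
n=6: y≈0.114299, sp=2, e=sp−y≈1.885701; I≈11.066068, D=e−e_prev≈0.568635; u=1/4·1.885701+0·11.066068+1·0.568635≈1.040061; next y=2/5·0.114299+1/2·1.040061≈0.565750
n=7: y≈0.565750, sp=2, e=sp−y≈1.434250; I≈12.500318, D=e−e_prev≈-0.451451; u=1/4·1.434250+0·12.500318+1·(-0.451451)≈-0.092888; next y=2/5·0.565750+1/2·(-0.092888)≈0.179856

0 2 2.500 0.000
1 2 -1.063 1.250
2 2 1.789 -0.031
3 2 -0.634 0.882
4 2 1.337 0.036
5 2 -0.318 0.683
6 2 1.040 0.114
7 2 -0.093 0.566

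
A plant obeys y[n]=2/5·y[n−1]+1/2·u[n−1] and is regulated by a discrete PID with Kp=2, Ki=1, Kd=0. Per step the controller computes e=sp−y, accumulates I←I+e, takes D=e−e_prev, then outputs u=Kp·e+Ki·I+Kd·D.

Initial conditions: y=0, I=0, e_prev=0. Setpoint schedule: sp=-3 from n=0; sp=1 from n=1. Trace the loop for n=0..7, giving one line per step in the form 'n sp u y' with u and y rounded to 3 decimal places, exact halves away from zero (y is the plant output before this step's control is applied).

(exact arithmetic carried between steps; '≈' marks a value shown rounded to 6 d.p. or computed from one; I and e_prev carry over from the previous line; the table rounds u and y to 3 d.p., halves away from zero)
n=0: y=0, sp=-3, e=sp−y=-3; I=-3, D=e−e_prev=-3; u=2·(-3)+1·(-3)+0·(-3)=-9; next y=2/5·0+1/2·(-9)=-4.5
n=1: y=-4.5, sp=1, e=sp−y=5.5; I=2.5, D=e−e_prev=8.5; u=2·5.5+1·2.5+0·8.5=13.5; next y=2/5·(-4.5)+1/2·13.5=4.95
n=2: y=4.95, sp=1, e=sp−y=-3.95; I=-1.45, D=e−e_prev=-9.45; u=2·(-3.95)+1·(-1.45)+0·(-9.45)=-9.35; next y=2/5·4.95+1/2·(-9.35)=-2.695
n=3: y=-2.695, sp=1, e=sp−y=3.695; I=2.245, D=e−e_prev=7.645; u=2·3.695+1·2.245+0·7.645=9.635; next y=2/5·(-2.695)+1/2·9.635=3.7395
n=4: y=3.7395, sp=1, e=sp−y=-2.7395; I=-0.4945, D=e−e_prev=-6.4345; u=2·(-2.7395)+1·(-0.4945)+0·(-6.4345)=-5.9735; next y=2/5·3.7395+1/2·(-5.9735)=-1.49095
n=5: y=-1.49095, sp=1, e=sp−y=2.49095; I=1.99645, D=e−e_prev=5.23045; u=2·2.49095+1·1.99645+0·5.23045=6.97835; next y=2/5·(-1.49095)+1/2·6.97835=2.892795
n=6: y=2.892795, sp=1, e=sp−y=-1.892795; I=0.103655, D=e−e_prev=-4.383745; u=2·(-1.892795)+1·0.103655+0·(-4.383745)=-3.681935; next y=2/5·2.892795+1/2·(-3.681935)≈-0.683850
n=7: y≈-0.683850, sp=1, e=sp−y≈1.683850; I≈1.787505, D=e−e_prev≈3.576645; u=2·1.683850+1·1.787505+0·3.576645≈5.155204; next y=2/5·(-0.683850)+1/2·5.155204≈2.304062

0 -3 -9.000 0.000
1 1 13.500 -4.500
2 1 -9.350 4.950
3 1 9.635 -2.695
4 1 -5.974 3.740
5 1 6.978 -1.491
6 1 -3.682 2.893
7 1 5.155 -0.684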